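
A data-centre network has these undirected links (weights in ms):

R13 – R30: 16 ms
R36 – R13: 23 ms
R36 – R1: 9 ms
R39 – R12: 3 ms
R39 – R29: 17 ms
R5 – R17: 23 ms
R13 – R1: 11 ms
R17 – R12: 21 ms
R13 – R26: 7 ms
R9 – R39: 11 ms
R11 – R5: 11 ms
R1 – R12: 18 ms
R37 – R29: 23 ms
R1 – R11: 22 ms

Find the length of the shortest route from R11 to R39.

Shortest distances from R11:
R11: 0
R5: 11  (via R11)
R1: 22  (via R11)
R36: 31  (via R1)
R13: 33  (via R1)
R17: 34  (via R5)
R12: 40  (via R1)
R26: 40  (via R13)
R39: 43  (via R12)
Shortest route: R11 → R1 → R12 → R39 = 43 ms.

43 ms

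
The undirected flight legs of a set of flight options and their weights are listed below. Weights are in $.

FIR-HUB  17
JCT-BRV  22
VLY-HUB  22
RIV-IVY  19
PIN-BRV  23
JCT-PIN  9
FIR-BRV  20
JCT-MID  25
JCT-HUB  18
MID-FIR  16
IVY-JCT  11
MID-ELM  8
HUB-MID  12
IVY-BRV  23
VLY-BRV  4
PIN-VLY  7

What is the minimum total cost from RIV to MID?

Compare a few routes:
RIV - IVY - JCT - MID: 19+11+25 = 55
RIV - IVY - JCT - HUB - MID: 19+11+18+12 = 60
Cheapest is RIV - IVY - JCT - MID at $55.

$55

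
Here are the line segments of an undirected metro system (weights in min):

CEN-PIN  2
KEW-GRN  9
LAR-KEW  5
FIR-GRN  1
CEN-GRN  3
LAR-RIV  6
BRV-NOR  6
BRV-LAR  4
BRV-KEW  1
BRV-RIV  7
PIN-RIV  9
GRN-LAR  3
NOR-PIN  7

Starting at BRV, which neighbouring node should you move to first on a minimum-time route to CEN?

Candidate routes:
BRV - LAR - GRN - CEN: 4+3+3 = 10
BRV - KEW - LAR - GRN - CEN: 1+5+3+3 = 12
The minimum is 10 min via BRV - LAR - GRN - CEN.
So from BRV the first move is to LAR.

LAR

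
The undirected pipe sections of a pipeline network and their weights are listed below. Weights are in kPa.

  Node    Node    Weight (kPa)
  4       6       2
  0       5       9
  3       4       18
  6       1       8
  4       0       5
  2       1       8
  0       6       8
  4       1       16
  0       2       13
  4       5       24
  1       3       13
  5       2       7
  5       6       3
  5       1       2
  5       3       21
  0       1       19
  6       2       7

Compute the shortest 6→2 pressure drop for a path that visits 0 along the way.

Shortest 6→0: 6–4–0 = 7
Shortest 0→2: 0–2 = 13
Total via 0: 7 + 13 = 20 kPa.

20 kPa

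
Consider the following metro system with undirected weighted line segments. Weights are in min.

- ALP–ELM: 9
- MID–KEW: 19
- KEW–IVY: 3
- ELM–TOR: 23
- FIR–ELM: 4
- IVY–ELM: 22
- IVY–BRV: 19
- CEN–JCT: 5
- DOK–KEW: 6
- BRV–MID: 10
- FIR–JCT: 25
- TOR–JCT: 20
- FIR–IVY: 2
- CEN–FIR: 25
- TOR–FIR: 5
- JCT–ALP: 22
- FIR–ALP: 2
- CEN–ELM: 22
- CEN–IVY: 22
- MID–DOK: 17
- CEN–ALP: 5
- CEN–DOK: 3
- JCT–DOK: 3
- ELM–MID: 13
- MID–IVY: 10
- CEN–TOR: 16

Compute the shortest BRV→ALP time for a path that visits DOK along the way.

35 min

Best BRV to DOK: BRV → MID → DOK costing 27
Best DOK to ALP: DOK → CEN → ALP costing 8
Total via DOK: 27 + 8 = 35 min.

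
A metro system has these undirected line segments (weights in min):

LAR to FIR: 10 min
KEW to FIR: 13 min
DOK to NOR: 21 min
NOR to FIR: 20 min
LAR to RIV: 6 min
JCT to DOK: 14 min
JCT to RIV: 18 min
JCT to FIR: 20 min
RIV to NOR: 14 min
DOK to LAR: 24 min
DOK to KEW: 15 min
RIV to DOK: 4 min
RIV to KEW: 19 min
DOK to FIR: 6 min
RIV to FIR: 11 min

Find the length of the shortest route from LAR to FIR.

10 min

Shortest distances from LAR:
LAR: 0
RIV: 6  (via LAR)
DOK: 10  (via RIV)
FIR: 10  (via LAR)
Shortest route: LAR–FIR = 10 min.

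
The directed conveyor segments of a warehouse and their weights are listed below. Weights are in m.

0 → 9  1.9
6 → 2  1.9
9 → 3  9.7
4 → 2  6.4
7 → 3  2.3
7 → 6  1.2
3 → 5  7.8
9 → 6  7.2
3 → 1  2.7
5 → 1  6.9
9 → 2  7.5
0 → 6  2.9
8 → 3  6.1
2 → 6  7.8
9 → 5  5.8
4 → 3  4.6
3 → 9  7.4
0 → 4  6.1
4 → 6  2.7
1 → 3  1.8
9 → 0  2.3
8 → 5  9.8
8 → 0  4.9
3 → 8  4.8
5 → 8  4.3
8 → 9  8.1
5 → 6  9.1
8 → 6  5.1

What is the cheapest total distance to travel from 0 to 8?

Shortest distances from 0:
0: 0
9: 1.9  (via 0)
6: 2.9  (via 0)
2: 4.8  (via 6)
4: 6.1  (via 0)
5: 7.7  (via 9)
3: 10.7  (via 4)
8: 12  (via 5)
Shortest route: 0 → 9 → 5 → 8 = 12 m.

12 m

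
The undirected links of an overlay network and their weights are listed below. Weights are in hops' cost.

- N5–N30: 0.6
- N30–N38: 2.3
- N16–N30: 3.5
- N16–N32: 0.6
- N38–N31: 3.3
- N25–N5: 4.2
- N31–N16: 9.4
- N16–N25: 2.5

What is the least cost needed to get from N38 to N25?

Candidate routes:
N38 → N30 → N16 → N25: 2.3+3.5+2.5 = 8.3
N38 → N30 → N5 → N25: 2.3+0.6+4.2 = 7.1
Cheapest is N38 → N30 → N5 → N25 at 7.1 hops' cost.

7.1 hops' cost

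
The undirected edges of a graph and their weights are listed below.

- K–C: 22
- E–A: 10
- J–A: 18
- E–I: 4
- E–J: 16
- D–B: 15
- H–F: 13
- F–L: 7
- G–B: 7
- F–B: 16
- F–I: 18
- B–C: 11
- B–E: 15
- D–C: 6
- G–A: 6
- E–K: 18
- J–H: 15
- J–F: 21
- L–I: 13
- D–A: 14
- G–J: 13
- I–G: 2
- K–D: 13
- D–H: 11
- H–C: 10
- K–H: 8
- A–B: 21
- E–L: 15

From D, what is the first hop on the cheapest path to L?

H

Compare a few routes:
D–A–G–I–L: 14+6+2+13 = 35
D–H–F–L: 11+13+7 = 31
The minimum is 31 via D–H–F–L.
So from D the first move is to H.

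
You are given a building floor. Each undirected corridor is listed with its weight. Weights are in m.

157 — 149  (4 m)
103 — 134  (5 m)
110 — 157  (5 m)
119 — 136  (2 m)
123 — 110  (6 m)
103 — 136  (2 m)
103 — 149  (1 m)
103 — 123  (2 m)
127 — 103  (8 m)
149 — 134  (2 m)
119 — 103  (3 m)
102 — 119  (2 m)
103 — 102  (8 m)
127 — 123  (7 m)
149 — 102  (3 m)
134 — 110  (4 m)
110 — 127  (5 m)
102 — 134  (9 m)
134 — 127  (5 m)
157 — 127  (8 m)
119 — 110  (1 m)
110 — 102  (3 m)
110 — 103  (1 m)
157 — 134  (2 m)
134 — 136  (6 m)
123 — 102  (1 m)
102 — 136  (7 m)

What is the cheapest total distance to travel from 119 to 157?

6 m

Settle nodes by increasing distance from 119:
119: 0
110: 1  (via 119)
102: 2  (via 119)
103: 2  (via 110)
136: 2  (via 119)
123: 3  (via 102)
149: 3  (via 103)
134: 5  (via 110)
157: 6  (via 110)
Shortest route: 119 → 110 → 157 = 6 m.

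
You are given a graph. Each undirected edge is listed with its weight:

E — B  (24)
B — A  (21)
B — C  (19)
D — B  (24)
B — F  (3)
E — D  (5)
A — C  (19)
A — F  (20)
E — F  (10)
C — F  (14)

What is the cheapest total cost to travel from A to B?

Running Dijkstra from A:
A: 0
C: 19  (via A)
F: 20  (via A)
B: 21  (via A)
Shortest route: A–B = 21.

21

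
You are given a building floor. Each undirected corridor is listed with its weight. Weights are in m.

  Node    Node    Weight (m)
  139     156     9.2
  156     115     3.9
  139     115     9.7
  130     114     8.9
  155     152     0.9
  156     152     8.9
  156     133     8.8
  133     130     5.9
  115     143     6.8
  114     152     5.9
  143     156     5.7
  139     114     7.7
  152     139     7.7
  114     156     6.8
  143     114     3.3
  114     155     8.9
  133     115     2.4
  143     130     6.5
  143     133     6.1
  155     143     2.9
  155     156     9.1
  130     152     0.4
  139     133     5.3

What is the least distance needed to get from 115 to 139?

Running Dijkstra from 115:
115: 0
133: 2.4  (via 115)
156: 3.9  (via 115)
143: 6.8  (via 115)
139: 7.7  (via 133)
Shortest route: 115–133–139 = 7.7 m.

7.7 m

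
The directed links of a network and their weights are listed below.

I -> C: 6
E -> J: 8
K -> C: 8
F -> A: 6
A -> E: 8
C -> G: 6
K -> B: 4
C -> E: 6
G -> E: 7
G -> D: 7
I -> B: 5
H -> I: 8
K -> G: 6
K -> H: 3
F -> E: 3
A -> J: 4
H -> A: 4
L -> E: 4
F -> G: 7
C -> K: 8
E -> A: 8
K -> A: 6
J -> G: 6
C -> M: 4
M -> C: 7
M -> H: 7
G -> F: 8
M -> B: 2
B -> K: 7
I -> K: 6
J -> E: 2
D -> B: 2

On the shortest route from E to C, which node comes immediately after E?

J

Candidate routes:
E - A - J - G - D - B - K - C: 8+4+6+7+2+7+8 = 42
E - J - G - D - B - K - C: 8+6+7+2+7+8 = 38
E - A - J - G - D - B - K - H - I - C: 8+4+6+7+2+7+3+8+6 = 51
E - J - G - D - B - K - H - I - C: 8+6+7+2+7+3+8+6 = 47
Cheapest is E - J - G - D - B - K - C at 38.
So from E the first move is to J.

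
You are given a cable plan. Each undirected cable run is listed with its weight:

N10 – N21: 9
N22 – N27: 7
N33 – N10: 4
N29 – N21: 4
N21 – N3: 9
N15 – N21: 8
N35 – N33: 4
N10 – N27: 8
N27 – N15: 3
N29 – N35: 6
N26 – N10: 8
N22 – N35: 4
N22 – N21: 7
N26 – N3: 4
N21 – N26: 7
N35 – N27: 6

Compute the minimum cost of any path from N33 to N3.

16

Shortest distances from N33:
N33: 0
N10: 4  (via N33)
N35: 4  (via N33)
N22: 8  (via N35)
N27: 10  (via N35)
N29: 10  (via N35)
N26: 12  (via N10)
N15: 13  (via N27)
N21: 13  (via N10)
N3: 16  (via N26)
Shortest route: N33 → N10 → N26 → N3 = 16.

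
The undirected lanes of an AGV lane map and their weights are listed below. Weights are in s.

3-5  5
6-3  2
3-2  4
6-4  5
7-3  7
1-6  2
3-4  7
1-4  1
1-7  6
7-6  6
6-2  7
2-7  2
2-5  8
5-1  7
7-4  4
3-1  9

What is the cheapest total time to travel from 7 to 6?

6 s

Running Dijkstra from 7:
7: 0
2: 2  (via 7)
4: 4  (via 7)
1: 5  (via 4)
3: 6  (via 2)
6: 6  (via 7)
Shortest route: 7–6 = 6 s.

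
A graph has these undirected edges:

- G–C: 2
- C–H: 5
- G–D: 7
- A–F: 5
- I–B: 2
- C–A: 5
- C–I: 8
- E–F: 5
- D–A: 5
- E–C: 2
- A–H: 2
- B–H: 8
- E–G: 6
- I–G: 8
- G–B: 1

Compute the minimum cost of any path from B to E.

5

Compare a few routes:
B → G → E: 1+6 = 7
B → G → C → E: 1+2+2 = 5
The minimum is 5 via B → G → C → E.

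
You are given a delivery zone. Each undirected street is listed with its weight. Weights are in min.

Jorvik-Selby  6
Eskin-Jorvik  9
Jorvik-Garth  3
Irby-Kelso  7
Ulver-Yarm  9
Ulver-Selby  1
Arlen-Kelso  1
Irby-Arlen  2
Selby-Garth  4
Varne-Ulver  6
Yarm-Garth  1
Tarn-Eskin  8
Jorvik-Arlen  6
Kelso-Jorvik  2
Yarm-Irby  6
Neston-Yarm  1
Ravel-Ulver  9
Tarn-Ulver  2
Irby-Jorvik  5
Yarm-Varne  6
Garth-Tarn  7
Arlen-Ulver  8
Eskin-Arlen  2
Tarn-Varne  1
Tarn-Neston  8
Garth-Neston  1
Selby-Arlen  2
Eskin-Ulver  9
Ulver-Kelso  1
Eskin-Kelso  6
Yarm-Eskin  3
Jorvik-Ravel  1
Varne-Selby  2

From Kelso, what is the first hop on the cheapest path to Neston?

Jorvik

Candidate routes:
Kelso → Arlen → Eskin → Yarm → Neston: 1+2+3+1 = 7
Kelso → Jorvik → Garth → Neston: 2+3+1 = 6
Kelso → Jorvik → Garth → Yarm → Neston: 2+3+1+1 = 7
Kelso → Ulver → Selby → Garth → Neston: 1+1+4+1 = 7
Cheapest is Kelso → Jorvik → Garth → Neston at 6 min.
So from Kelso the first move is to Jorvik.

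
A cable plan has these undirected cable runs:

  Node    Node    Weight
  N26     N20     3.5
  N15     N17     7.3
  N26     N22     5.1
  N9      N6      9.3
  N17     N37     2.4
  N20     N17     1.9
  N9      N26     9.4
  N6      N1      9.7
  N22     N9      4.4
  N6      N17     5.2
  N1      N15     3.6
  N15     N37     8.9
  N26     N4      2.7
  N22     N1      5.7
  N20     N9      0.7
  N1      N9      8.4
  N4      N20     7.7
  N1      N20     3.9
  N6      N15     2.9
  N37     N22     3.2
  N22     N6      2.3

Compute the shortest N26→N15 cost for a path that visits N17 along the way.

Best N26 to N17: N26 → N20 → N17 costing 5.4
Shortest N17→N15: N17 → N15 = 7.3
Total via N17: 5.4 + 7.3 = 12.7.

12.7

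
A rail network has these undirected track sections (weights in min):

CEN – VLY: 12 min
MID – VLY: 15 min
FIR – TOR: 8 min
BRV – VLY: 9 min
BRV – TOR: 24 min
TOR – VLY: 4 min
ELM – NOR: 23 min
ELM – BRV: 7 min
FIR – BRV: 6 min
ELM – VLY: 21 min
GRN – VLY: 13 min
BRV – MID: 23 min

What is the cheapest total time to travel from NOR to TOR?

43 min

Enumerating some paths:
NOR - ELM - BRV - TOR: 23+7+24 = 54
NOR - ELM - BRV - FIR - TOR: 23+7+6+8 = 44
NOR - ELM - BRV - VLY - TOR: 23+7+9+4 = 43
NOR - ELM - VLY - TOR: 23+21+4 = 48
The minimum is 43 min via NOR - ELM - BRV - VLY - TOR.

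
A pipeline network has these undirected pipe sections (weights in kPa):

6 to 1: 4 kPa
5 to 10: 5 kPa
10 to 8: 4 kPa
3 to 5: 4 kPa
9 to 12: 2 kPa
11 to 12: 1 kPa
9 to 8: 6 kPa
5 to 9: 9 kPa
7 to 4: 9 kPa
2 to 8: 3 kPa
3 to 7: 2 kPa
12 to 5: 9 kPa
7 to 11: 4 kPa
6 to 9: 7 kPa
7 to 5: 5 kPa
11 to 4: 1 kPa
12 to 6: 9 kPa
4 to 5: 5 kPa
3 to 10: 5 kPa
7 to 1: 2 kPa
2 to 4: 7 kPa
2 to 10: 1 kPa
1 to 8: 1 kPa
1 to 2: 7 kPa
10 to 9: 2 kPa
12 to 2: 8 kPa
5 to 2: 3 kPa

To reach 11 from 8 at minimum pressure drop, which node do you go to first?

Candidate routes:
8 - 10 - 9 - 12 - 11: 4+2+2+1 = 9
8 - 9 - 12 - 11: 6+2+1 = 9
8 - 1 - 7 - 11: 1+2+4 = 7
8 - 2 - 10 - 9 - 12 - 11: 3+1+2+2+1 = 9
The minimum is 7 kPa via 8 - 1 - 7 - 11.
So from 8 the first move is to 1.

1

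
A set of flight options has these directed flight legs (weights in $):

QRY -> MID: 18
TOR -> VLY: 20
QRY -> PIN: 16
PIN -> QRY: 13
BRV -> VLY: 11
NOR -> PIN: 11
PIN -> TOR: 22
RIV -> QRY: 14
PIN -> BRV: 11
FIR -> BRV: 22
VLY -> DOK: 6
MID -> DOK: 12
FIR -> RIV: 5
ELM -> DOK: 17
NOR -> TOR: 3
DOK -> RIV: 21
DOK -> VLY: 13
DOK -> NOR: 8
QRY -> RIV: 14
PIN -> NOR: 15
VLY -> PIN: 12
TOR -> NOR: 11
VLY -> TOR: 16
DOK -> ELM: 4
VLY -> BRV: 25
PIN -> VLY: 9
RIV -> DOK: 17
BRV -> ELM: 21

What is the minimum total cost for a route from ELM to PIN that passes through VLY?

Shortest ELM→VLY: ELM → DOK → VLY = 30
Shortest VLY→PIN: VLY → PIN = 12
Total via VLY: 30 + 12 = $42.

$42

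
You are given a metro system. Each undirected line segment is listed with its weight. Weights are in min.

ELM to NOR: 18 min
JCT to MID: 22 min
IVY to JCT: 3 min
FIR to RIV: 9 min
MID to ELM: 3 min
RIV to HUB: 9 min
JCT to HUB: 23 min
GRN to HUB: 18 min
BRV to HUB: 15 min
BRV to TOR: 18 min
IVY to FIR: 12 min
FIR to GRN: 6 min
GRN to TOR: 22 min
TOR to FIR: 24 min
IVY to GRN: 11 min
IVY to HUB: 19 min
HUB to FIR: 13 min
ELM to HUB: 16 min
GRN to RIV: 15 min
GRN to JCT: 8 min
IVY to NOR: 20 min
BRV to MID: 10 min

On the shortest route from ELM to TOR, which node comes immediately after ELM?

MID

Enumerating some paths:
ELM–MID–JCT–GRN–TOR: 3+22+8+22 = 55
ELM–HUB–FIR–TOR: 16+13+24 = 53
ELM–MID–BRV–TOR: 3+10+18 = 31
ELM–HUB–BRV–TOR: 16+15+18 = 49
The minimum is 31 min via ELM–MID–BRV–TOR.
So from ELM the first move is to MID.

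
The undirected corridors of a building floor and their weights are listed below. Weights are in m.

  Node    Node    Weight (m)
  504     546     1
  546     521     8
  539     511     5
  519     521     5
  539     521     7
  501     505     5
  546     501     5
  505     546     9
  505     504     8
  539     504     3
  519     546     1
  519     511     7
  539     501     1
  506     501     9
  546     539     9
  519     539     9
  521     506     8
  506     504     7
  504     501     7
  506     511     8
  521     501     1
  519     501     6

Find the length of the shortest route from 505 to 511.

11 m

Enumerating some paths:
505 - 504 - 539 - 511: 8+3+5 = 16
505 - 504 - 546 - 519 - 511: 8+1+1+7 = 17
505 - 501 - 539 - 511: 5+1+5 = 11
The minimum is 11 m via 505 - 501 - 539 - 511.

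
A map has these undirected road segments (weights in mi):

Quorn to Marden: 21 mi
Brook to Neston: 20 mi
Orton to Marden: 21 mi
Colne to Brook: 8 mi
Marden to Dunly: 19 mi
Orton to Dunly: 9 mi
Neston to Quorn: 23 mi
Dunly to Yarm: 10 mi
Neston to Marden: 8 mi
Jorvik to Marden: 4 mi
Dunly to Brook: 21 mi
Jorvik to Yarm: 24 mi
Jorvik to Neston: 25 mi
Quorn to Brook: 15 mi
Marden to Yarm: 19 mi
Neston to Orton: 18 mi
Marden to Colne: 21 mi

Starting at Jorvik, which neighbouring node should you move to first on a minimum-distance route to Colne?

Marden

Enumerating some paths:
Jorvik → Marden → Colne: 4+21 = 25
Jorvik → Marden → Quorn → Brook → Colne: 4+21+15+8 = 48
Jorvik → Marden → Neston → Brook → Colne: 4+8+20+8 = 40
Cheapest is Jorvik → Marden → Colne at 25 mi.
So from Jorvik the first move is to Marden.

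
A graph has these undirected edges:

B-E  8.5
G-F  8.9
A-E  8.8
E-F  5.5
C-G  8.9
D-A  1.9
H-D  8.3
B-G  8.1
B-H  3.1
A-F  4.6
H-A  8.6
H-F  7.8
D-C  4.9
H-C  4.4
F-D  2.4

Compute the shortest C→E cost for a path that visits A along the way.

Shortest C→A: C–D–A = 6.8
Shortest A→E: A–E = 8.8
Total via A: 6.8 + 8.8 = 15.6.

15.6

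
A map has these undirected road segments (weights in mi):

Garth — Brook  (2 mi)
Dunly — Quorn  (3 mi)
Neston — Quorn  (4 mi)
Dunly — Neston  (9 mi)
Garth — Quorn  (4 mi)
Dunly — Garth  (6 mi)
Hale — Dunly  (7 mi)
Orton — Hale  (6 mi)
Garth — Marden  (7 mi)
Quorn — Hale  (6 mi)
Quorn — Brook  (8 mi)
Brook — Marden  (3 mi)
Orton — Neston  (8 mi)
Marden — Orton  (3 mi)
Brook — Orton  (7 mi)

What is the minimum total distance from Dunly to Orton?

Running Dijkstra from Dunly:
Dunly: 0
Quorn: 3  (via Dunly)
Garth: 6  (via Dunly)
Hale: 7  (via Dunly)
Neston: 7  (via Quorn)
Brook: 8  (via Garth)
Marden: 11  (via Brook)
Orton: 13  (via Hale)
Shortest route: Dunly → Hale → Orton = 13 mi.

13 mi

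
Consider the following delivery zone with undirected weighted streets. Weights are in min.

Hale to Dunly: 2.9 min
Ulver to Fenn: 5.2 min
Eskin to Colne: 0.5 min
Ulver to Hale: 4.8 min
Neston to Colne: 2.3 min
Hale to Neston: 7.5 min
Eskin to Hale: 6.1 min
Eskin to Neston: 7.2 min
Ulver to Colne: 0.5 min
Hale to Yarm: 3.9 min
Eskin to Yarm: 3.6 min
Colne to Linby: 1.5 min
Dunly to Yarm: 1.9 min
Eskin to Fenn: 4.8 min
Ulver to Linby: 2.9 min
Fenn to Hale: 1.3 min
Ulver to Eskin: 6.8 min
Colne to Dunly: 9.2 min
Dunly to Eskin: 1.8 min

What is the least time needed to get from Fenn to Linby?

Running Dijkstra from Fenn:
Fenn: 0
Hale: 1.3  (via Fenn)
Dunly: 4.2  (via Hale)
Eskin: 4.8  (via Fenn)
Ulver: 5.2  (via Fenn)
Yarm: 5.2  (via Hale)
Colne: 5.3  (via Eskin)
Linby: 6.8  (via Colne)
Shortest route: Fenn → Eskin → Colne → Linby = 6.8 min.

6.8 min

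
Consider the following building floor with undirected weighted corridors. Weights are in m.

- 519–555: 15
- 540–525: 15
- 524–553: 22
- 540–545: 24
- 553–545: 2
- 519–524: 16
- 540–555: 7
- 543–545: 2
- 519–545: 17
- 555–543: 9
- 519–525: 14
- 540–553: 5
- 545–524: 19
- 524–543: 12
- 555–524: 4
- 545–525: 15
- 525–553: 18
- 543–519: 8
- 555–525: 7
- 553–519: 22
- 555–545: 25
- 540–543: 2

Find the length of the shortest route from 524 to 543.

Enumerating some paths:
524–543: 12 = 12
524–555–543: 4+9 = 13
524–555–540–543: 4+7+2 = 13
The minimum is 12 m via 524–543.

12 m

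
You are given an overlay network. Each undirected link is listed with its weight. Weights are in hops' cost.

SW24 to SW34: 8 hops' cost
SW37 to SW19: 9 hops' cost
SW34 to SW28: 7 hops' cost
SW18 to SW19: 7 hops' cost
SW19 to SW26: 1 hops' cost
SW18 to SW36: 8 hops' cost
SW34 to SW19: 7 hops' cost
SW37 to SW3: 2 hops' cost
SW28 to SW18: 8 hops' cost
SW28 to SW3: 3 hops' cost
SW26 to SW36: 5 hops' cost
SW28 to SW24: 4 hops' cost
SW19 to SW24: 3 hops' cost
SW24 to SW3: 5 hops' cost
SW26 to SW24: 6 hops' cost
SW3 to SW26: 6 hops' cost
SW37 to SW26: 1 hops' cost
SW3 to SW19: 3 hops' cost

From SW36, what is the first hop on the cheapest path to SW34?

SW26

Enumerating some paths:
SW36 - SW26 - SW19 - SW34: 5+1+7 = 13
SW36 - SW26 - SW19 - SW24 - SW34: 5+1+3+8 = 17
SW36 - SW26 - SW37 - SW3 - SW28 - SW34: 5+1+2+3+7 = 18
The minimum is 13 hops' cost via SW36 - SW26 - SW19 - SW34.
So from SW36 the first move is to SW26.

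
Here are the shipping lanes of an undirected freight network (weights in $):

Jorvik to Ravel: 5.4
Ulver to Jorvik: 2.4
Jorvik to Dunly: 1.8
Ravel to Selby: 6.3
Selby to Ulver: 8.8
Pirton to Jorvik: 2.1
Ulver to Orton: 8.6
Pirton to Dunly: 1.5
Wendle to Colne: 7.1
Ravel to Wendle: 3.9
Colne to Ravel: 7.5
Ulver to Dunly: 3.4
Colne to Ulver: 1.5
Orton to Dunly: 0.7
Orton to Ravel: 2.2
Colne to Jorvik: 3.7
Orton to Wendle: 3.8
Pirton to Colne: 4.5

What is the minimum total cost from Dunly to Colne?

$4.9

Candidate routes:
Dunly → Jorvik → Ulver → Colne: 1.8+2.4+1.5 = 5.7
Dunly → Jorvik → Colne: 1.8+3.7 = 5.5
Dunly → Ulver → Colne: 3.4+1.5 = 4.9
Cheapest is Dunly → Ulver → Colne at $4.9.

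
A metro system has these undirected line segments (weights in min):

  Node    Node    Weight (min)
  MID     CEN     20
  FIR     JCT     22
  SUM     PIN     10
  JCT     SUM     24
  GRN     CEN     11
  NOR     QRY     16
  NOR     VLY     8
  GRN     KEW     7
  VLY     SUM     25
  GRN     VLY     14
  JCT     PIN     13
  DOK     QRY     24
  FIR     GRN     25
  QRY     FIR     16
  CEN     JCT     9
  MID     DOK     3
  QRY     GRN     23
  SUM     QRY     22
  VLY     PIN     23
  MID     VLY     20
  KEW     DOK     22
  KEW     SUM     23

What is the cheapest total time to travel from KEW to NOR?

Compare a few routes:
KEW - DOK - MID - VLY - NOR: 22+3+20+8 = 53
KEW - SUM - VLY - NOR: 23+25+8 = 56
KEW - GRN - QRY - NOR: 7+23+16 = 46
KEW - GRN - VLY - NOR: 7+14+8 = 29
The minimum is 29 min via KEW - GRN - VLY - NOR.

29 min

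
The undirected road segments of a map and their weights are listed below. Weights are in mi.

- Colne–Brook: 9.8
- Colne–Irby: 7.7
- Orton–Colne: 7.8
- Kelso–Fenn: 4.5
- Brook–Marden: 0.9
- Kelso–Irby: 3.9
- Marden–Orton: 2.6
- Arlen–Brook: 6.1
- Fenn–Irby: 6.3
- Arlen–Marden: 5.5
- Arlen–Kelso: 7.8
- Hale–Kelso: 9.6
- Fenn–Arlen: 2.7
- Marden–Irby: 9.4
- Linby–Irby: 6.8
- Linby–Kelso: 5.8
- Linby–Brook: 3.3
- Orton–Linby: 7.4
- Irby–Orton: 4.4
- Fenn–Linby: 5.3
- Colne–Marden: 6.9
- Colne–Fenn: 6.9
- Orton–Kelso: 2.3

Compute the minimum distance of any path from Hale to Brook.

15.4 mi

Running Dijkstra from Hale:
Hale: 0
Kelso: 9.6  (via Hale)
Orton: 11.9  (via Kelso)
Irby: 13.5  (via Kelso)
Fenn: 14.1  (via Kelso)
Marden: 14.5  (via Orton)
Brook: 15.4  (via Marden)
Shortest route: Hale–Kelso–Orton–Marden–Brook = 15.4 mi.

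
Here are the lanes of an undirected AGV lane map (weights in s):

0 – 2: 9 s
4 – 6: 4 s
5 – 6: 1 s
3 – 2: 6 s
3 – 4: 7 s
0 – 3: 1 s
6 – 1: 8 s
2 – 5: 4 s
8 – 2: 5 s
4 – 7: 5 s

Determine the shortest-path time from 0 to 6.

Compare a few routes:
0 → 3 → 4 → 6: 1+7+4 = 12
0 → 2 → 5 → 6: 9+4+1 = 14
0 → 2 → 3 → 4 → 6: 9+6+7+4 = 26
The minimum is 12 s via 0 → 3 → 4 → 6.

12 s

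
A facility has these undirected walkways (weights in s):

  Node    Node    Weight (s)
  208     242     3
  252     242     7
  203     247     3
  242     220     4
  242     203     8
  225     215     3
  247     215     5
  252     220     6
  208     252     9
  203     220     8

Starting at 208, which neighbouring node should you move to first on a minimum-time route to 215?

242

Compare a few routes:
208 → 242 → 203 → 247 → 215: 3+8+3+5 = 19
208 → 252 → 220 → 203 → 247 → 215: 9+6+8+3+5 = 31
208 → 242 → 220 → 203 → 247 → 215: 3+4+8+3+5 = 23
The minimum is 19 s via 208 → 242 → 203 → 247 → 215.
So from 208 the first move is to 242.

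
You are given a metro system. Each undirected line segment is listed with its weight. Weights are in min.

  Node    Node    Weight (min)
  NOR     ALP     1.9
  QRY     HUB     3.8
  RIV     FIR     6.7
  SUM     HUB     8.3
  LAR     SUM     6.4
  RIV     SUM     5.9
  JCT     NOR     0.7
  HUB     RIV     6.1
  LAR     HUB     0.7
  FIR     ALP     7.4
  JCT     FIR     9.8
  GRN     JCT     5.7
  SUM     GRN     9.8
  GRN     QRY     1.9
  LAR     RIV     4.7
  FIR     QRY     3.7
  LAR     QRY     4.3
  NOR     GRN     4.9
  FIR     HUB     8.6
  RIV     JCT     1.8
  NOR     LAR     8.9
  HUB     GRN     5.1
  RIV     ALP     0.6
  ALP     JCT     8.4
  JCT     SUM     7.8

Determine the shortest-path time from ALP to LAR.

5.3 min

Candidate routes:
ALP → RIV → HUB → LAR: 0.6+6.1+0.7 = 7.4
ALP → NOR → JCT → RIV → LAR: 1.9+0.7+1.8+4.7 = 9.1
ALP → RIV → LAR: 0.6+4.7 = 5.3
The minimum is 5.3 min via ALP → RIV → LAR.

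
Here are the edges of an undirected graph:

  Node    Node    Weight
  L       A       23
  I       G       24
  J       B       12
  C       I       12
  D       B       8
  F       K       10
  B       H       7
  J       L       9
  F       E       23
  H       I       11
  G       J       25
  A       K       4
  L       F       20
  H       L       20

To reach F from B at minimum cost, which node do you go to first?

J

Compare a few routes:
B → H → L → F: 7+20+20 = 47
B → J → L → F: 12+9+20 = 41
B → J → L → A → K → F: 12+9+23+4+10 = 58
Cheapest is B → J → L → F at 41.
So from B the first move is to J.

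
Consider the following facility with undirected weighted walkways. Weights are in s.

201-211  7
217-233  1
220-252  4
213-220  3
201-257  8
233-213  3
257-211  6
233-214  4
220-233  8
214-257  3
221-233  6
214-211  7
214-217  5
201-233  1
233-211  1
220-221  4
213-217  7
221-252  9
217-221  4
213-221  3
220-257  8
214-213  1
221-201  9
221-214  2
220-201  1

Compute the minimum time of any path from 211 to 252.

7 s

Shortest distances from 211:
211: 0
233: 1  (via 211)
201: 2  (via 233)
217: 2  (via 233)
220: 3  (via 201)
213: 4  (via 233)
214: 5  (via 233)
257: 6  (via 211)
221: 6  (via 217)
252: 7  (via 220)
Shortest route: 211–233–201–220–252 = 7 s.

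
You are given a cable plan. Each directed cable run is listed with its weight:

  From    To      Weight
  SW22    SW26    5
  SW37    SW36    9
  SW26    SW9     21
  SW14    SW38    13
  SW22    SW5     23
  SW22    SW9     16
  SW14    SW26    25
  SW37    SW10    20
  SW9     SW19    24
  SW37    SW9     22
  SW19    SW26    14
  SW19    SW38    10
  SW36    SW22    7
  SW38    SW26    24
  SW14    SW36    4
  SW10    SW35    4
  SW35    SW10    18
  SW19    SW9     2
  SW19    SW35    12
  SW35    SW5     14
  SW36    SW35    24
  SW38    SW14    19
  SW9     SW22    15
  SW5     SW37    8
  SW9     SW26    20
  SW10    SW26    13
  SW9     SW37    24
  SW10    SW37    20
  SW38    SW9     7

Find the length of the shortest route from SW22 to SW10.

Compare a few routes:
SW22 - SW9 - SW37 - SW10: 16+24+20 = 60
SW22 - SW5 - SW37 - SW10: 23+8+20 = 51
The minimum is 51 via SW22 - SW5 - SW37 - SW10.

51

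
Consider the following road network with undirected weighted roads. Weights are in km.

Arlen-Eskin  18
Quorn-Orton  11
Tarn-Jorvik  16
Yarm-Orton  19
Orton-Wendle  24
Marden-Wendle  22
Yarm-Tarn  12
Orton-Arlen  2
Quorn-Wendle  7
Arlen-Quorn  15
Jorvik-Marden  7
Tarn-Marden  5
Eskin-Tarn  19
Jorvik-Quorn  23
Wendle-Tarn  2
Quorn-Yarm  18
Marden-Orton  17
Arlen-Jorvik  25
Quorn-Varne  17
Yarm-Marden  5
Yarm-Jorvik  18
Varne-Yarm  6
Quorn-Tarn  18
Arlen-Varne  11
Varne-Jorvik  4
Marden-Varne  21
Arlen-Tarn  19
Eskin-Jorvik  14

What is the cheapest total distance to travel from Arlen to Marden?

19 km

Enumerating some paths:
Arlen → Varne → Jorvik → Marden: 11+4+7 = 22
Arlen → Varne → Yarm → Marden: 11+6+5 = 22
Arlen → Tarn → Marden: 19+5 = 24
Arlen → Orton → Marden: 2+17 = 19
Cheapest is Arlen → Orton → Marden at 19 km.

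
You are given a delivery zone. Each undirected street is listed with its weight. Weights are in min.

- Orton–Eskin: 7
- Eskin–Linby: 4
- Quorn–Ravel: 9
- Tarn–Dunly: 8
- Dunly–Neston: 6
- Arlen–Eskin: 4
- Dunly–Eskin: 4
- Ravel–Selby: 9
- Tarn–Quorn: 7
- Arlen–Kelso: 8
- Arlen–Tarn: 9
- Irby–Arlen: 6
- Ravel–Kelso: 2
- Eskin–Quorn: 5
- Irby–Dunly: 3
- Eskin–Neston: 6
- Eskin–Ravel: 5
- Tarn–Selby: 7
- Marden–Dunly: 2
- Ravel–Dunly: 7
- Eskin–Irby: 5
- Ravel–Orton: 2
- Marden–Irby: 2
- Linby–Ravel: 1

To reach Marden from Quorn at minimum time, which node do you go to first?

Compare a few routes:
Quorn → Eskin → Dunly → Irby → Marden: 5+4+3+2 = 14
Quorn → Eskin → Irby → Marden: 5+5+2 = 12
Quorn → Eskin → Dunly → Marden: 5+4+2 = 11
The minimum is 11 min via Quorn → Eskin → Dunly → Marden.
So from Quorn the first move is to Eskin.

Eskin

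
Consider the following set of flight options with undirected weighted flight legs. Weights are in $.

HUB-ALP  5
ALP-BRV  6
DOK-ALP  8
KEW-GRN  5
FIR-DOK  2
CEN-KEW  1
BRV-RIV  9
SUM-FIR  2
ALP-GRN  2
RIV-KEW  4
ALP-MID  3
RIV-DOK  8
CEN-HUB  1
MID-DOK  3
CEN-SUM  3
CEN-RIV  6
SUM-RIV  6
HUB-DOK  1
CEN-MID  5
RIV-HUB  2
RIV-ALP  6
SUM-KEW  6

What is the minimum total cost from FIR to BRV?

$14

Settle nodes by increasing distance from FIR:
FIR: 0
DOK: 2  (via FIR)
SUM: 2  (via FIR)
HUB: 3  (via DOK)
CEN: 4  (via HUB)
RIV: 5  (via HUB)
MID: 5  (via DOK)
KEW: 5  (via CEN)
ALP: 8  (via HUB)
GRN: 10  (via KEW)
BRV: 14  (via RIV)
Shortest route: FIR → DOK → HUB → RIV → BRV = $14.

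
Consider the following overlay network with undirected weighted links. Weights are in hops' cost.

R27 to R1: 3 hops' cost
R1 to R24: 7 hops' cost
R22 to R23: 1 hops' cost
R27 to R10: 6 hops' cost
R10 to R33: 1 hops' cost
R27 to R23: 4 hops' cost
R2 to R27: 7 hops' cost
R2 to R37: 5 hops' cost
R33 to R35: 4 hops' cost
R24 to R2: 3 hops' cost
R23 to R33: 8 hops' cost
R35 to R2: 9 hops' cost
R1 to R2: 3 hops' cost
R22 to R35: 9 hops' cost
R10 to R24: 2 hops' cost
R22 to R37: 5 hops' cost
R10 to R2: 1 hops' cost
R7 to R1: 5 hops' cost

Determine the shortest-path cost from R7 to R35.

14 hops' cost

Enumerating some paths:
R7–R1–R2–R35: 5+3+9 = 17
R7–R1–R2–R24–R10–R33–R35: 5+3+3+2+1+4 = 18
R7–R1–R2–R10–R33–R35: 5+3+1+1+4 = 14
The minimum is 14 hops' cost via R7–R1–R2–R10–R33–R35.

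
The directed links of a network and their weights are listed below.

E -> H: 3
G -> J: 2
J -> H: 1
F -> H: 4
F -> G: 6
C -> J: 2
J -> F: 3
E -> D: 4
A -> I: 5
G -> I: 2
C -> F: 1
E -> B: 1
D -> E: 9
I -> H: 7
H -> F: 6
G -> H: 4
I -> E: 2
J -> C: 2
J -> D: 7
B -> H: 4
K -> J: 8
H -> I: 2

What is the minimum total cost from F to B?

Compare a few routes:
F - G - I - E - B: 6+2+2+1 = 11
F - G - J - H - I - E - B: 6+2+1+2+2+1 = 14
F - H - I - E - B: 4+2+2+1 = 9
F - G - H - I - E - B: 6+4+2+2+1 = 15
Cheapest is F - H - I - E - B at 9.

9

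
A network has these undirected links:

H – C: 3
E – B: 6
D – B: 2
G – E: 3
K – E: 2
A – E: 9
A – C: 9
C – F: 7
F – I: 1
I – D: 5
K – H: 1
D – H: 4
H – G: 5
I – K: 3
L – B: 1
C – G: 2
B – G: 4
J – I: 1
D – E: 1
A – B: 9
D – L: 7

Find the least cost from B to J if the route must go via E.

Best B to E: B–D–E costing 3
Best E to J: E–K–I–J costing 6
Total via E: 3 + 6 = 9.

9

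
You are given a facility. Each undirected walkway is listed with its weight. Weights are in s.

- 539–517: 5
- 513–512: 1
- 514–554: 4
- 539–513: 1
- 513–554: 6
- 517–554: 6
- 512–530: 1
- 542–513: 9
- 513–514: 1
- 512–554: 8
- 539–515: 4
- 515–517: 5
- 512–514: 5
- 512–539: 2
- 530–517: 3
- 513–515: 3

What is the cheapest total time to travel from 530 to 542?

11 s

Compare a few routes:
530 → 512 → 513 → 542: 1+1+9 = 11
530 → 512 → 539 → 513 → 542: 1+2+1+9 = 13
Cheapest is 530 → 512 → 513 → 542 at 11 s.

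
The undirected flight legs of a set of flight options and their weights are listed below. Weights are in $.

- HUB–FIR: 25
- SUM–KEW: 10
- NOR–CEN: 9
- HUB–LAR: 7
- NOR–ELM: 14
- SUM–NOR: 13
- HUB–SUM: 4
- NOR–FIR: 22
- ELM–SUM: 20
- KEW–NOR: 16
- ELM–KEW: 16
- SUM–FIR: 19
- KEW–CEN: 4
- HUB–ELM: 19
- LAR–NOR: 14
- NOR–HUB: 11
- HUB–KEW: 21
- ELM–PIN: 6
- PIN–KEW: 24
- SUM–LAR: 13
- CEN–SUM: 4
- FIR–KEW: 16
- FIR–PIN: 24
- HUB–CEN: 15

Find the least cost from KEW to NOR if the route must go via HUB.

$23

Shortest KEW→HUB: KEW → CEN → SUM → HUB = 12
Best HUB to NOR: HUB → NOR costing 11
Total via HUB: 12 + 11 = $23.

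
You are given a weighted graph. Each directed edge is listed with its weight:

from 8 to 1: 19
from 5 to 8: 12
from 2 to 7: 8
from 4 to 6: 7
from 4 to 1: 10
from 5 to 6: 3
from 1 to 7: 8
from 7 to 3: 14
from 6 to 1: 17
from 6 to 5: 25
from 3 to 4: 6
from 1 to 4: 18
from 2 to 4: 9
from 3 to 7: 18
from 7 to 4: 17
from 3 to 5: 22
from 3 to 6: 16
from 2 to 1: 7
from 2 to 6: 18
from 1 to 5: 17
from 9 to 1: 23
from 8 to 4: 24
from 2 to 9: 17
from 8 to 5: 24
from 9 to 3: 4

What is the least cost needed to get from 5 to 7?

Shortest distances from 5:
5: 0
6: 3  (via 5)
8: 12  (via 5)
1: 20  (via 6)
7: 28  (via 1)
Shortest route: 5 → 6 → 1 → 7 = 28.

28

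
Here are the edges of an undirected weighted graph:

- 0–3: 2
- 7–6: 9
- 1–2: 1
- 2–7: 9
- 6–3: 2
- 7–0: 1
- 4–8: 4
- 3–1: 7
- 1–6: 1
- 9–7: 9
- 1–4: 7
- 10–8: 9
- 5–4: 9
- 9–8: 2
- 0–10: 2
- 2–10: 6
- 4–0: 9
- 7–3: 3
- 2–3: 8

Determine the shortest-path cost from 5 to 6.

Settle nodes by increasing distance from 5:
5: 0
4: 9  (via 5)
8: 13  (via 4)
9: 15  (via 8)
1: 16  (via 4)
2: 17  (via 1)
6: 17  (via 1)
Shortest route: 5 → 4 → 1 → 6 = 17.

17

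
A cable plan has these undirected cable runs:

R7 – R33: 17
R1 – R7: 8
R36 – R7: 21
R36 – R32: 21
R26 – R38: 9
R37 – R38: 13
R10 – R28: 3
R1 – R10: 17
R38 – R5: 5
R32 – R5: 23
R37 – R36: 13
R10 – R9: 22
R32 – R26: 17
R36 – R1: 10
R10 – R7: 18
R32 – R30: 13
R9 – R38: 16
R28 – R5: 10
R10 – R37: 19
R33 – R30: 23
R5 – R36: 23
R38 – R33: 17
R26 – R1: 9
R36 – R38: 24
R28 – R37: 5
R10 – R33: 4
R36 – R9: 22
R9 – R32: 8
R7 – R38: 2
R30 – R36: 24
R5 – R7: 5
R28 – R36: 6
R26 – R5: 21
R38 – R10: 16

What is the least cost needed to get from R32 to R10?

30

Shortest distances from R32:
R32: 0
R9: 8  (via R32)
R30: 13  (via R32)
R26: 17  (via R32)
R36: 21  (via R32)
R5: 23  (via R32)
R38: 24  (via R9)
R1: 26  (via R26)
R7: 26  (via R38)
R28: 27  (via R36)
R10: 30  (via R9)
Shortest route: R32 → R9 → R10 = 30.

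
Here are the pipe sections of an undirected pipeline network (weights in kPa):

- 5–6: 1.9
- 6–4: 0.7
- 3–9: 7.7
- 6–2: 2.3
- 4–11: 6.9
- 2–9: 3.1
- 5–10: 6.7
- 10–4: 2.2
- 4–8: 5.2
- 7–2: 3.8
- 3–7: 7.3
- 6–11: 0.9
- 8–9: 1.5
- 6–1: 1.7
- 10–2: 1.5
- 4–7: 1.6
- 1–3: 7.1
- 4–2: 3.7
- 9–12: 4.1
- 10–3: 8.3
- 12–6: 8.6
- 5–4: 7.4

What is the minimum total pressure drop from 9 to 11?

6.3 kPa

Compare a few routes:
9 - 8 - 4 - 6 - 11: 1.5+5.2+0.7+0.9 = 8.3
9 - 2 - 10 - 4 - 6 - 11: 3.1+1.5+2.2+0.7+0.9 = 8.4
9 - 2 - 6 - 11: 3.1+2.3+0.9 = 6.3
The minimum is 6.3 kPa via 9 - 2 - 6 - 11.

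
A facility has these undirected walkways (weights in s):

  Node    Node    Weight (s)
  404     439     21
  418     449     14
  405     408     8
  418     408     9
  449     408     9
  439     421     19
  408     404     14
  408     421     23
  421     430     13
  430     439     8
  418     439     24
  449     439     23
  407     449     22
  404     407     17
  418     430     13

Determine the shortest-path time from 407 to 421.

54 s

Running Dijkstra from 407:
407: 0
404: 17  (via 407)
449: 22  (via 407)
408: 31  (via 404)
418: 36  (via 449)
439: 38  (via 404)
405: 39  (via 408)
430: 46  (via 439)
421: 54  (via 408)
Shortest route: 407–404–408–421 = 54 s.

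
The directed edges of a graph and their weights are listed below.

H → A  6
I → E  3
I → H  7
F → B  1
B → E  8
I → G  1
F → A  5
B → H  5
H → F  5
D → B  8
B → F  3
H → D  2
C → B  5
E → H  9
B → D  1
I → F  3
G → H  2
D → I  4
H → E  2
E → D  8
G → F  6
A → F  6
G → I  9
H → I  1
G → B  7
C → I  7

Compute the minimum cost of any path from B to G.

6

Enumerating some paths:
B - D - I - G: 1+4+1 = 6
B - H - I - G: 5+1+1 = 7
Cheapest is B - D - I - G at 6.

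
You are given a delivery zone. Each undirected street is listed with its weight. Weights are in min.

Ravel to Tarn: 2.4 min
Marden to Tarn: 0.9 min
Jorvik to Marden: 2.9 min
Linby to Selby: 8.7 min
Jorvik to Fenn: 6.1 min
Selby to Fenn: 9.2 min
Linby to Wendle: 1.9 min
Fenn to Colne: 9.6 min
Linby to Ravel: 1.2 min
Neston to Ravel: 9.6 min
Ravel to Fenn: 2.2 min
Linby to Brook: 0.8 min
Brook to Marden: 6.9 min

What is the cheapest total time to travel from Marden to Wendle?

Running Dijkstra from Marden:
Marden: 0
Tarn: 0.9  (via Marden)
Jorvik: 2.9  (via Marden)
Ravel: 3.3  (via Tarn)
Linby: 4.5  (via Ravel)
Brook: 5.3  (via Linby)
Fenn: 5.5  (via Ravel)
Wendle: 6.4  (via Linby)
Shortest route: Marden–Tarn–Ravel–Linby–Wendle = 6.4 min.

6.4 min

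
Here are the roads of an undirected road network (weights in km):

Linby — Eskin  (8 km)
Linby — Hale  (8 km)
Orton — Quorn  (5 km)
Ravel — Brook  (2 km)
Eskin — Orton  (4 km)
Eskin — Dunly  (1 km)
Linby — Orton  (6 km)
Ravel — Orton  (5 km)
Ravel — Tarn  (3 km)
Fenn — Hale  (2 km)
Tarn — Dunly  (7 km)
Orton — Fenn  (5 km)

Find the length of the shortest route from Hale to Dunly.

12 km

Candidate routes:
Hale–Fenn–Orton–Linby–Eskin–Dunly: 2+5+6+8+1 = 22
Hale–Fenn–Orton–Eskin–Dunly: 2+5+4+1 = 12
Hale–Linby–Eskin–Dunly: 8+8+1 = 17
Hale–Linby–Orton–Eskin–Dunly: 8+6+4+1 = 19
The minimum is 12 km via Hale–Fenn–Orton–Eskin–Dunly.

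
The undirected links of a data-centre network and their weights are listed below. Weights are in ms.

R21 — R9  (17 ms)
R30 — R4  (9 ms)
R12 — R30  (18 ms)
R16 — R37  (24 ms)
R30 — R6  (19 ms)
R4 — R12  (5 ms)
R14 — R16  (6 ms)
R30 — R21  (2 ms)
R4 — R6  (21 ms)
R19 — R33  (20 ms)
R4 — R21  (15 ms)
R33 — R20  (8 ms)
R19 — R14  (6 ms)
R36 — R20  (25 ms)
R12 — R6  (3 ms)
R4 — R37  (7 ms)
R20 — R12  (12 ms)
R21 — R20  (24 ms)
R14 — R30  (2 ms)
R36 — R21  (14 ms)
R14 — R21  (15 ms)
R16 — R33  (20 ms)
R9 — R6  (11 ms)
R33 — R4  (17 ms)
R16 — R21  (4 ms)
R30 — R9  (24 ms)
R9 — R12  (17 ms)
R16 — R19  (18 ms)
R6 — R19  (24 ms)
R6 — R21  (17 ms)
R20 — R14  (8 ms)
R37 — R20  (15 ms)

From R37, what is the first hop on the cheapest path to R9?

R4

Enumerating some paths:
R37 → R4 → R12 → R9: 7+5+17 = 29
R37 → R4 → R12 → R6 → R9: 7+5+3+11 = 26
R37 → R4 → R30 → R21 → R9: 7+9+2+17 = 35
The minimum is 26 ms via R37 → R4 → R12 → R6 → R9.
So from R37 the first move is to R4.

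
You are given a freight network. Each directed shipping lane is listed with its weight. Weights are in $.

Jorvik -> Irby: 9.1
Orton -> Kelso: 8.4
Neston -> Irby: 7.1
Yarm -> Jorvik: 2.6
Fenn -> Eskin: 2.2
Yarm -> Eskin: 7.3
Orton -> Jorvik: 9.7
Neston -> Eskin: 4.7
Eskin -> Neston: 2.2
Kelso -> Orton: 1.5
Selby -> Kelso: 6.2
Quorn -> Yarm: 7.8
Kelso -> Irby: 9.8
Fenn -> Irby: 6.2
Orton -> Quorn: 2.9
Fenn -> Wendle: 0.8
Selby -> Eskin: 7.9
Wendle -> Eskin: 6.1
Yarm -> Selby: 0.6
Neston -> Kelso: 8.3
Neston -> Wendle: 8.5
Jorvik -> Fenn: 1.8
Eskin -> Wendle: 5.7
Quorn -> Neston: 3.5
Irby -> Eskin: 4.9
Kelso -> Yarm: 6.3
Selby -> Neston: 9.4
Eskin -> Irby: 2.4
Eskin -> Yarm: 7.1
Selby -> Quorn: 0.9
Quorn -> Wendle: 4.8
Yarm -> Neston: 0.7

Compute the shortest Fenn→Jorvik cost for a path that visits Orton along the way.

$23.9

Shortest Fenn→Orton: Fenn–Eskin–Neston–Kelso–Orton = 14.2
Best Orton to Jorvik: Orton–Jorvik costing 9.7
Total via Orton: 14.2 + 9.7 = $23.9.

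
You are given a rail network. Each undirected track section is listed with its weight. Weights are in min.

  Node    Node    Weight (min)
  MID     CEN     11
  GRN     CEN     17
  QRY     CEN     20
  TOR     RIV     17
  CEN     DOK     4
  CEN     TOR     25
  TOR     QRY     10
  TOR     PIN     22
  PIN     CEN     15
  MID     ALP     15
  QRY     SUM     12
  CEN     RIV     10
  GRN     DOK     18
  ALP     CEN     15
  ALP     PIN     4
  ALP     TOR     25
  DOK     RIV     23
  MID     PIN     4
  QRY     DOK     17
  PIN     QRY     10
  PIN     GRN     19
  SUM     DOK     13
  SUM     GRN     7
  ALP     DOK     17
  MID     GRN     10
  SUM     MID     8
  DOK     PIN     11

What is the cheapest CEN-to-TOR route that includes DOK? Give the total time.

Best CEN to DOK: CEN–DOK costing 4
Shortest DOK→TOR: DOK–QRY–TOR = 27
Total via DOK: 4 + 27 = 31 min.

31 min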